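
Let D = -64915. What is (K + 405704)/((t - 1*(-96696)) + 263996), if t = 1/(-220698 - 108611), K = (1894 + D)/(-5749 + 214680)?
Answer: 27913574224122527/24816640702436937 ≈ 1.1248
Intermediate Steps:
K = -63021/208931 (K = (1894 - 64915)/(-5749 + 214680) = -63021/208931 ≈ -0.30164)
t = -1/329309 (t = 1/(-329309) = -1/329309 ≈ -3.0367e-6)
(K + 405704)/((t - 1*(-96696)) + 263996) = (-63021/208931 + 405704)/((-1/329309 - 1*(-96696)) + 263996) = 84764079403/(208931*((-1/329309 + 96696) + 263996)) = 84764079403/(208931*(31842863063/329309 + 263996)) = 84764079403/(208931*(118779121827/329309)) = (84764079403/208931)*(329309/118779121827) = 27913574224122527/24816640702436937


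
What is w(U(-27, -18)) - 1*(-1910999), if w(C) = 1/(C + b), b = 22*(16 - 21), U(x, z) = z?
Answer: 244607871/128 ≈ 1.9110e+6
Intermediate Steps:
b = -110 (b = 22*(-5) = -110)
w(C) = 1/(-110 + C) (w(C) = 1/(C - 110) = 1/(-110 + C))
w(U(-27, -18)) - 1*(-1910999) = 1/(-110 - 18) - 1*(-1910999) = 1/(-128) + 1910999 = -1/128 + 1910999 = 244607871/128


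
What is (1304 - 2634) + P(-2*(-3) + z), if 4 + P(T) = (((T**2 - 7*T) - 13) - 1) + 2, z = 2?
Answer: -1338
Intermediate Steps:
P(T) = -16 + T**2 - 7*T (P(T) = -4 + ((((T**2 - 7*T) - 13) - 1) + 2) = -4 + (((-13 + T**2 - 7*T) - 1) + 2) = -4 + ((-14 + T**2 - 7*T) + 2) = -4 + (-12 + T**2 - 7*T) = -16 + T**2 - 7*T)
(1304 - 2634) + P(-2*(-3) + z) = (1304 - 2634) + (-16 + (-2*(-3) + 2)**2 - 7*(-2*(-3) + 2)) = -1330 + (-16 + (6 + 2)**2 - 7*(6 + 2)) = -1330 + (-16 + 8**2 - 7*8) = -1330 + (-16 + 64 - 56) = -1330 - 8 = -1338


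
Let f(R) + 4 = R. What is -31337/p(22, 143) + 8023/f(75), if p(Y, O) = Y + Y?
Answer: -26365/44 ≈ -599.20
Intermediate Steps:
p(Y, O) = 2*Y
f(R) = -4 + R
-31337/p(22, 143) + 8023/f(75) = -31337/(2*22) + 8023/(-4 + 75) = -31337/44 + 8023/71 = -31337*1/44 + 8023*(1/71) = -31337/44 + 113 = -26365/44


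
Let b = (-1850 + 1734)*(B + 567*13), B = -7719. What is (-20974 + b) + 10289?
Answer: 29683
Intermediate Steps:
b = 40368 (b = (-1850 + 1734)*(-7719 + 567*13) = -116*(-7719 + 7371) = -116*(-348) = 40368)
(-20974 + b) + 10289 = (-20974 + 40368) + 10289 = 19394 + 10289 = 29683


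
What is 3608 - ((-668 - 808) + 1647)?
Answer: 3437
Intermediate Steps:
3608 - ((-668 - 808) + 1647) = 3608 - (-1476 + 1647) = 3608 - 1*171 = 3608 - 171 = 3437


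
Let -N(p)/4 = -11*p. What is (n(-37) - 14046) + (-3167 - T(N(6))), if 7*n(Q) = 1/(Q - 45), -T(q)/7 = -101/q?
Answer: -1304397625/75768 ≈ -17216.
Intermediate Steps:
N(p) = 44*p (N(p) = -(-44)*p = 44*p)
T(q) = 707/q (T(q) = -(-707)/q = 707/q)
n(Q) = 1/(7*(-45 + Q)) (n(Q) = 1/(7*(Q - 45)) = 1/(7*(-45 + Q)))
(n(-37) - 14046) + (-3167 - T(N(6))) = (1/(7*(-45 - 37)) - 14046) + (-3167 - 707/(44*6)) = ((⅐)/(-82) - 14046) + (-3167 - 707/264) = ((⅐)*(-1/82) - 14046) + (-3167 - 707/264) = (-1/574 - 14046) + (-3167 - 1*707/264) = -8062405/574 + (-3167 - 707/264) = -8062405/574 - 836795/264 = -1304397625/75768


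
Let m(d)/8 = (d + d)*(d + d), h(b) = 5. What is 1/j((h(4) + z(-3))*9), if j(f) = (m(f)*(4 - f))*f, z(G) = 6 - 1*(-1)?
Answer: -1/4192321536 ≈ -2.3853e-10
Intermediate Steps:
m(d) = 32*d**2 (m(d) = 8*((d + d)*(d + d)) = 8*((2*d)*(2*d)) = 8*(4*d**2) = 32*d**2)
z(G) = 7 (z(G) = 6 + 1 = 7)
j(f) = 32*f**3*(4 - f) (j(f) = ((32*f**2)*(4 - f))*f = (32*f**2*(4 - f))*f = 32*f**3*(4 - f))
1/j((h(4) + z(-3))*9) = 1/(32*((5 + 7)*9)**3*(4 - (5 + 7)*9)) = 1/(32*(12*9)**3*(4 - 12*9)) = 1/(32*108**3*(4 - 1*108)) = 1/(32*1259712*(4 - 108)) = 1/(32*1259712*(-104)) = 1/(-4192321536) = -1/4192321536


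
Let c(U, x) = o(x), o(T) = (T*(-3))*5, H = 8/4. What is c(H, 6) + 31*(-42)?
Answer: -1392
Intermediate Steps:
H = 2 (H = 8*(¼) = 2)
o(T) = -15*T (o(T) = -3*T*5 = -15*T)
c(U, x) = -15*x
c(H, 6) + 31*(-42) = -15*6 + 31*(-42) = -90 - 1302 = -1392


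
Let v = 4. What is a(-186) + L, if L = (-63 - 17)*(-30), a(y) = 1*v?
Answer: 2404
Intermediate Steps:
a(y) = 4 (a(y) = 1*4 = 4)
L = 2400 (L = -80*(-30) = 2400)
a(-186) + L = 4 + 2400 = 2404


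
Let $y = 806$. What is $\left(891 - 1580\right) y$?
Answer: $-555334$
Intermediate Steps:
$\left(891 - 1580\right) y = \left(891 - 1580\right) 806 = \left(-689\right) 806 = -555334$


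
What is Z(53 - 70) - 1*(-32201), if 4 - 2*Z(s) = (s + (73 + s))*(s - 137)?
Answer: 35206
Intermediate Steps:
Z(s) = 2 - (-137 + s)*(73 + 2*s)/2 (Z(s) = 2 - (s + (73 + s))*(s - 137)/2 = 2 - (73 + 2*s)*(-137 + s)/2 = 2 - (-137 + s)*(73 + 2*s)/2)
Z(53 - 70) - 1*(-32201) = (10005/2 - (53 - 70)² + 201*(53 - 70)/2) - 1*(-32201) = (10005/2 - 1*(-17)² + (201/2)*(-17)) + 32201 = (10005/2 - 1*289 - 3417/2) + 32201 = (10005/2 - 289 - 3417/2) + 32201 = 3005 + 32201 = 35206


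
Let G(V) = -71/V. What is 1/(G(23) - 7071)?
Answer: -23/162704 ≈ -0.00014136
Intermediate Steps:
1/(G(23) - 7071) = 1/(-71/23 - 7071) = 1/(-162704/23) = -23/162704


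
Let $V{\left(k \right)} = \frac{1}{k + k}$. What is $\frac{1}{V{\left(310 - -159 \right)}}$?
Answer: $938$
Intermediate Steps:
$V{\left(k \right)} = \frac{1}{2 k}$
$\frac{1}{V{\left(310 - -159 \right)}} = \frac{1}{\frac{1}{2} \frac{1}{310 - -159}} = \frac{1}{\frac{1}{2} \frac{1}{310 + 159}} = \frac{1}{\frac{1}{2} \cdot \frac{1}{469}} = \frac{1}{\frac{1}{938}} = 938$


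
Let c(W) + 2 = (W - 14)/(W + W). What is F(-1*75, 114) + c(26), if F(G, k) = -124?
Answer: -1635/13 ≈ -125.77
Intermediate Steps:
c(W) = -2 + (-14 + W)/(2*W) (c(W) = -2 + (W - 14)/(W + W) = -2 + (-14 + W)/((2*W)) = -2 + (-14 + W)*(1/(2*W)) = -2 + (-14 + W)/(2*W))
F(-1*75, 114) + c(26) = -124 + (-3/2 - 7/26) = -124 - 23/13 = -1635/13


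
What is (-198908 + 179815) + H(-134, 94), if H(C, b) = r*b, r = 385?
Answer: 17097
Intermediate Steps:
H(C, b) = 385*b
(-198908 + 179815) + H(-134, 94) = (-198908 + 179815) + 385*94 = -19093 + 36190 = 17097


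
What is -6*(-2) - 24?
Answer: -12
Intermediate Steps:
-6*(-2) - 24 = -3*(-4) - 24 = 12 - 24 = -12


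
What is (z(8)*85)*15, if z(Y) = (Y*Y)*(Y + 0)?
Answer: 652800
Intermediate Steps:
z(Y) = Y**3 (z(Y) = Y**2*Y = Y**3)
(z(8)*85)*15 = (8**3*85)*15 = (512*85)*15 = 43520*15 = 652800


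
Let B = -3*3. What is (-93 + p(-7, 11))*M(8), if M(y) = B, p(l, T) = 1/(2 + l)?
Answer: 4194/5 ≈ 838.80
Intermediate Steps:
B = -9
M(y) = -9
(-93 + p(-7, 11))*M(8) = (-93 + 1/(2 - 7))*(-9) = (-93 + 1/(-5))*(-9) = (-93 - 1/5)*(-9) = -466/5*(-9) = 4194/5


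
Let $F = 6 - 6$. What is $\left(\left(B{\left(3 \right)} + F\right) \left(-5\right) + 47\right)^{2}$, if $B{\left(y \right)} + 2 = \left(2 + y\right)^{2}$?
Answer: $4624$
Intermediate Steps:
$B{\left(y \right)} = -2 + \left(2 + y\right)^{2}$
$F = 0$ ($F = 6 - 6 = 0$)
$\left(\left(B{\left(3 \right)} + F\right) \left(-5\right) + 47\right)^{2} = \left(\left(\left(-2 + \left(2 + 3\right)^{2}\right) + 0\right) \left(-5\right) + 47\right)^{2} = \left(\left(\left(-2 + 5^{2}\right) + 0\right) \left(-5\right) + 47\right)^{2} = \left(\left(\left(-2 + 25\right) + 0\right) \left(-5\right) + 47\right)^{2} = \left(\left(23 + 0\right) \left(-5\right) + 47\right)^{2} = \left(23 \left(-5\right) + 47\right)^{2} = \left(-115 + 47\right)^{2} = \left(-68\right)^{2} = 4624$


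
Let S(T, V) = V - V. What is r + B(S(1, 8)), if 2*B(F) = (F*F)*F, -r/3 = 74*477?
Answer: -105894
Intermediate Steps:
S(T, V) = 0
r = -105894 (r = -222*477 = -3*35298 = -105894)
B(F) = F**3/2 (B(F) = ((F*F)*F)/2 = (F**2*F)/2 = F**3/2)
r + B(S(1, 8)) = -105894 + (1/2)*0**3 = -105894 + (1/2)*0 = -105894 + 0 = -105894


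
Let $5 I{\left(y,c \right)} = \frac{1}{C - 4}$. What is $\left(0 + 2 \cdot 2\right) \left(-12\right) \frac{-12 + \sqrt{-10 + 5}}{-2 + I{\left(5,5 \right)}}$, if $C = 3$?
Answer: $- \frac{2880}{11} + \frac{240 i \sqrt{5}}{11} \approx -261.82 + 48.787 i$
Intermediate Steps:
$I{\left(y,c \right)} = - \frac{1}{5}$ ($I{\left(y,c \right)} = \frac{1}{5 \left(3 - 4\right)} = \frac{1}{5 \left(-1\right)} = \frac{1}{5} \left(-1\right) = - \frac{1}{5}$)
$\left(0 + 2 \cdot 2\right) \left(-12\right) \frac{-12 + \sqrt{-10 + 5}}{-2 + I{\left(5,5 \right)}} = \left(0 + 2 \cdot 2\right) \left(-12\right) \frac{-12 + \sqrt{-10 + 5}}{-2 - \frac{1}{5}} = \left(0 + 4\right) \left(-12\right) \frac{-12 + \sqrt{-5}}{- \frac{11}{5}} = 4 \left(-12\right) \left(-12 + i \sqrt{5}\right) \left(- \frac{5}{11}\right) = - 48 \left(\frac{60}{11} - \frac{5 i \sqrt{5}}{11}\right) = - \frac{2880}{11} + \frac{240 i \sqrt{5}}{11}$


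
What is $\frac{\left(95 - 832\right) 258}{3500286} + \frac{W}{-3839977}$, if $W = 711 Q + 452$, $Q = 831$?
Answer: $- \frac{10852135180}{52096967959} \approx -0.20831$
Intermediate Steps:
$W = 591293$ ($W = 711 \cdot 831 + 452 = 590841 + 452 = 591293$)
$\frac{\left(95 - 832\right) 258}{3500286} + \frac{W}{-3839977} = \frac{\left(95 - 832\right) 258}{3500286} + \frac{591293}{-3839977} = \left(95 - 832\right) 258 \cdot \frac{1}{3500286} + 591293 \left(- \frac{1}{3839977}\right) = \left(95 - 832\right) 258 \cdot \frac{1}{3500286} - \frac{591293}{3839977} = \left(-737\right) 258 \cdot \frac{1}{3500286} - \frac{591293}{3839977} = \left(-190146\right) \frac{1}{3500286} - \frac{591293}{3839977} = - \frac{737}{13567} - \frac{591293}{3839977} = - \frac{10852135180}{52096967959}$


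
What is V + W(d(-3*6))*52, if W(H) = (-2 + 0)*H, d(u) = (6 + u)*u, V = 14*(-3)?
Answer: -22506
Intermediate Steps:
V = -42
d(u) = u*(6 + u)
W(H) = -2*H
V + W(d(-3*6))*52 = -42 - 2*(-3*6)*(6 - 3*6)*52 = -42 - (-36)*(6 - 18)*52 = -42 - (-36)*(-12)*52 = -42 - 2*216*52 = -42 - 432*52 = -42 - 22464 = -22506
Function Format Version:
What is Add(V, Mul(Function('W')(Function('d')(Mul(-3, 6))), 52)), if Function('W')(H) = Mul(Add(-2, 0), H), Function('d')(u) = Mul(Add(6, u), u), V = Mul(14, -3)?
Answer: -22506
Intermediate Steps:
V = -42
Function('d')(u) = Mul(u, Add(6, u))
Function('W')(H) = Mul(-2, H)
Add(V, Mul(Function('W')(Function('d')(Mul(-3, 6))), 52)) = Add(-42, Mul(Mul(-2, Mul(Mul(-3, 6), Add(6, Mul(-3, 6)))), 52)) = Add(-42, Mul(Mul(-2, Mul(-18, Add(6, -18))), 52)) = Add(-42, Mul(Mul(-2, Mul(-18, -12)), 52)) = Add(-42, Mul(Mul(-2, 216), 52)) = Add(-42, Mul(-432, 52)) = Add(-42, -22464) = -22506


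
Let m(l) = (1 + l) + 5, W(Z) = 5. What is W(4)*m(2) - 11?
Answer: 29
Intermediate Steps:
m(l) = 6 + l
W(4)*m(2) - 11 = 5*(6 + 2) - 11 = 5*8 - 11 = 40 - 11 = 29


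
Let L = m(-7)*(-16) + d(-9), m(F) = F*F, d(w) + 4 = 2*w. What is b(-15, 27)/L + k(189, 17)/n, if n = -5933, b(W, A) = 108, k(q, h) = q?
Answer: -396549/2390999 ≈ -0.16585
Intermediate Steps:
d(w) = -4 + 2*w
m(F) = F²
L = -806 (L = (-7)²*(-16) + (-4 + 2*(-9)) = 49*(-16) + (-4 - 18) = -784 - 22 = -806)
b(-15, 27)/L + k(189, 17)/n = 108/(-806) + 189/(-5933) = 108*(-1/806) + 189*(-1/5933) = -54/403 - 189/5933 = -396549/2390999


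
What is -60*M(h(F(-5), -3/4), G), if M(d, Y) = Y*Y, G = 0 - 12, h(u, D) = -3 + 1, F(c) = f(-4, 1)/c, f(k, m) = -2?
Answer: -8640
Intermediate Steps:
F(c) = -2/c
h(u, D) = -2
G = -12
M(d, Y) = Y²
-60*M(h(F(-5), -3/4), G) = -60*(-12)² = -60*144 = -8640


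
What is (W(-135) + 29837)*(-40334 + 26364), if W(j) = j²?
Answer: -671426140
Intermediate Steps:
(W(-135) + 29837)*(-40334 + 26364) = ((-135)² + 29837)*(-40334 + 26364) = (18225 + 29837)*(-13970) = 48062*(-13970) = -671426140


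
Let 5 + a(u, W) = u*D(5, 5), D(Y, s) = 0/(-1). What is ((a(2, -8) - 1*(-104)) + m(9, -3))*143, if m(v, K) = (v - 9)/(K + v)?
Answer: 14157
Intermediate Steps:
D(Y, s) = 0 (D(Y, s) = 0*(-1) = 0)
m(v, K) = (-9 + v)/(K + v)
a(u, W) = -5 (a(u, W) = -5 + u*0 = -5 + 0 = -5)
((a(2, -8) - 1*(-104)) + m(9, -3))*143 = ((-5 - 1*(-104)) + (-9 + 9)/(-3 + 9))*143 = ((-5 + 104) + 0/6)*143 = (99 + (⅙)*0)*143 = (99 + 0)*143 = 99*143 = 14157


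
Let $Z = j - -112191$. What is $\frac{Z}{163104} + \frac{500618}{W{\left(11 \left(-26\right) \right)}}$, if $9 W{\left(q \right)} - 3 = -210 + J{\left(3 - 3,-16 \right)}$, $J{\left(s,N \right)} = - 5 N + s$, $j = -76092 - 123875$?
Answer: $- \frac{22965197875}{647319} \approx -35477.0$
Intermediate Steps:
$j = -199967$ ($j = -76092 - 123875 = -199967$)
$J{\left(s,N \right)} = s - 5 N$
$W{\left(q \right)} = - \frac{127}{9}$ ($W{\left(q \right)} = \frac{1}{3} + \frac{-210 + \left(\left(3 - 3\right) - -80\right)}{9} = \frac{1}{3} + \frac{-210 + \left(\left(3 - 3\right) + 80\right)}{9} = \frac{1}{3} + \frac{-210 + \left(0 + 80\right)}{9} = \frac{1}{3} + \frac{-210 + 80}{9} = \frac{1}{3} + \frac{1}{9} \left(-130\right) = \frac{1}{3} - \frac{130}{9} = - \frac{127}{9}$)
$Z = -87776$ ($Z = -199967 - -112191 = -199967 + 112191 = -87776$)
$\frac{Z}{163104} + \frac{500618}{W{\left(11 \left(-26\right) \right)}} = - \frac{87776}{163104} + \frac{500618}{- \frac{127}{9}} = \left(-87776\right) \frac{1}{163104} + 500618 \left(- \frac{9}{127}\right) = - \frac{2743}{5097} - \frac{4505562}{127} = - \frac{22965197875}{647319}$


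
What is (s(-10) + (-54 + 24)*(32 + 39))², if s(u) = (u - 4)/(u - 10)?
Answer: 453391849/100 ≈ 4.5339e+6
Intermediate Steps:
s(u) = (-4 + u)/(-10 + u)
(s(-10) + (-54 + 24)*(32 + 39))² = ((-4 - 10)/(-10 - 10) + (-54 + 24)*(32 + 39))² = (-14/(-20) - 30*71)² = (-1/20*(-14) - 2130)² = (7/10 - 2130)² = (-21293/10)² = 453391849/100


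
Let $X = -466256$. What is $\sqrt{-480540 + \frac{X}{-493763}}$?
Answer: $\frac{2 i \sqrt{29289083721812483}}{493763} \approx 693.21 i$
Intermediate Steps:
$\sqrt{-480540 + \frac{X}{-493763}} = \sqrt{-480540 - \frac{466256}{-493763}} = \sqrt{-480540 - - \frac{466256}{493763}} = \sqrt{-480540 + \frac{466256}{493763}} = \sqrt{- \frac{237272405764}{493763}} = \frac{2 i \sqrt{29289083721812483}}{493763}$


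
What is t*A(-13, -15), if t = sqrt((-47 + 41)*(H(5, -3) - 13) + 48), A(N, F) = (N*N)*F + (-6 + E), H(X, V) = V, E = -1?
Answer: -30504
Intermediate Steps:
A(N, F) = -7 + F*N**2 (A(N, F) = (N*N)*F + (-6 - 1) = N**2*F - 7 = F*N**2 - 7 = -7 + F*N**2)
t = 12 (t = sqrt((-47 + 41)*(-3 - 13) + 48) = sqrt(-6*(-16) + 48) = sqrt(96 + 48) = sqrt(144) = 12)
t*A(-13, -15) = 12*(-7 - 15*(-13)**2) = 12*(-7 - 15*169) = 12*(-7 - 2535) = 12*(-2542) = -30504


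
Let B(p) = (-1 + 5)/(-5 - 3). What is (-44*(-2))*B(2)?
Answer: -44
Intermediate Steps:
B(p) = -½ (B(p) = 4/(-8) = 4*(-⅛) = -½)
(-44*(-2))*B(2) = -44*(-2)*(-½) = 88*(-½) = -44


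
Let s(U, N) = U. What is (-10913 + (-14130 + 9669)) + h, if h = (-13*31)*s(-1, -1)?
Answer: -14971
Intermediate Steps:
h = 403 (h = -13*31*(-1) = -403*(-1) = 403)
(-10913 + (-14130 + 9669)) + h = (-10913 + (-14130 + 9669)) + 403 = (-10913 - 4461) + 403 = -15374 + 403 = -14971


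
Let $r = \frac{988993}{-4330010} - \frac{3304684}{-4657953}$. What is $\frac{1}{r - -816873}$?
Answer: $\frac{20168983069530}{16475507409588035201} \approx 1.2242 \cdot 10^{-6}$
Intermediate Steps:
$r = \frac{9702631855511}{20168983069530}$ ($r = 988993 \left(- \frac{1}{4330010}\right) - - \frac{3304684}{4657953} = - \frac{988993}{4330010} + \frac{3304684}{4657953} = \frac{9702631855511}{20168983069530} \approx 0.48107$)
$\frac{1}{r - -816873} = \frac{1}{\frac{9702631855511}{20168983069530} - -816873} = \frac{1}{\frac{9702631855511}{20168983069530} + \left(-2577650 + 3394523\right)} = \frac{1}{\frac{9702631855511}{20168983069530} + 816873} = \frac{1}{\frac{16475507409588035201}{20168983069530}} = \frac{20168983069530}{16475507409588035201}$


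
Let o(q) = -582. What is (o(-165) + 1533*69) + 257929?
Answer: 363124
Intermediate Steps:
(o(-165) + 1533*69) + 257929 = (-582 + 1533*69) + 257929 = (-582 + 105777) + 257929 = 105195 + 257929 = 363124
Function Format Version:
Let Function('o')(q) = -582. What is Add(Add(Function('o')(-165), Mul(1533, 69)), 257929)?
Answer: 363124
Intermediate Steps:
Add(Add(Function('o')(-165), Mul(1533, 69)), 257929) = Add(Add(-582, Mul(1533, 69)), 257929) = Add(Add(-582, 105777), 257929) = Add(105195, 257929) = 363124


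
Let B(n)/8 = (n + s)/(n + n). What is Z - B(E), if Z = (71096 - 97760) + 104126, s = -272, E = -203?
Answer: 15722886/203 ≈ 77453.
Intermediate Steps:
B(n) = 4*(-272 + n)/n (B(n) = 8*((n - 272)/(n + n)) = 8*((-272 + n)/((2*n))) = 8*((-272 + n)*(1/(2*n))) = 8*((-272 + n)/(2*n)) = 4*(-272 + n)/n)
Z = 77462 (Z = -26664 + 104126 = 77462)
Z - B(E) = 77462 - (4 - 1088/(-203)) = 77462 - (4 - 1088*(-1/203)) = 77462 - (4 + 1088/203) = 77462 - 1*1900/203 = 77462 - 1900/203 = 15722886/203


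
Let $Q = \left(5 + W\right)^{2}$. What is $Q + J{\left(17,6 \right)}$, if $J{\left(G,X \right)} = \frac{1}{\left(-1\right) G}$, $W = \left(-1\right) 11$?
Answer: $\frac{611}{17} \approx 35.941$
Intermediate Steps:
$W = -11$
$J{\left(G,X \right)} = - \frac{1}{G}$
$Q = 36$ ($Q = \left(5 - 11\right)^{2} = \left(-6\right)^{2} = 36$)
$Q + J{\left(17,6 \right)} = 36 - \frac{1}{17} = \frac{611}{17}$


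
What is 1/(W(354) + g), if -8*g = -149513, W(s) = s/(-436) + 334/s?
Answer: 154344/2884574617 ≈ 5.3507e-5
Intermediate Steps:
W(s) = 334/s - s/436 (W(s) = s*(-1/436) + 334/s = -s/436 + 334/s = 334/s - s/436)
g = 149513/8 (g = -⅛*(-149513) = 149513/8 ≈ 18689.)
1/(W(354) + g) = 1/((334/354 - 1/436*354) + 149513/8) = 1/((334*(1/354) - 177/218) + 149513/8) = 1/((167/177 - 177/218) + 149513/8) = 1/(5077/38586 + 149513/8) = 1/(2884574617/154344) = 154344/2884574617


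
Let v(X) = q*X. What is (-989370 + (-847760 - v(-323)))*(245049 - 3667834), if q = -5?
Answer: 6293628804825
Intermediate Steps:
v(X) = -5*X
(-989370 + (-847760 - v(-323)))*(245049 - 3667834) = (-989370 + (-847760 - (-5)*(-323)))*(245049 - 3667834) = (-989370 + (-847760 - 1*1615))*(-3422785) = (-989370 + (-847760 - 1615))*(-3422785) = (-989370 - 849375)*(-3422785) = -1838745*(-3422785) = 6293628804825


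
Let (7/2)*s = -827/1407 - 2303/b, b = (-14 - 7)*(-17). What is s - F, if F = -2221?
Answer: 123843991/55811 ≈ 2219.0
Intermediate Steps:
b = 357 (b = -21*(-17) = 357)
s = -112240/55811 (s = 2*(-827/1407 - 2303/357)/7 = 2*(-827*1/1407 - 2303*1/357)/7 = 2*(-827/1407 - 329/51)/7 = (2/7)*(-56120/7973) = -112240/55811 ≈ -2.0111)
s - F = -112240/55811 - 1*(-2221) = -112240/55811 + 2221 = 123843991/55811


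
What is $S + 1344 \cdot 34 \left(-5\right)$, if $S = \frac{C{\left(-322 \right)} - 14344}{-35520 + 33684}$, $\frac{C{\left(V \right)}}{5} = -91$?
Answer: $- \frac{139824827}{612} \approx -2.2847 \cdot 10^{5}$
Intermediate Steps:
$C{\left(V \right)} = -455$ ($C{\left(V \right)} = 5 \left(-91\right) = -455$)
$S = \frac{4933}{612}$ ($S = \frac{-455 - 14344}{-35520 + 33684} = - \frac{14799}{-1836} = \left(-14799\right) \left(- \frac{1}{1836}\right) = \frac{4933}{612} \approx 8.0605$)
$S + 1344 \cdot 34 \left(-5\right) = \frac{4933}{612} + 1344 \cdot 34 \left(-5\right) = \frac{4933}{612} + 1344 \left(-170\right) = \frac{4933}{612} - 228480 = - \frac{139824827}{612}$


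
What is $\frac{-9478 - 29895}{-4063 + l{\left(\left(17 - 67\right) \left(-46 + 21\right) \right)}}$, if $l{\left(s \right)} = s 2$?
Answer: $\frac{39373}{1563} \approx 25.191$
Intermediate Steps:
$l{\left(s \right)} = 2 s$
$\frac{-9478 - 29895}{-4063 + l{\left(\left(17 - 67\right) \left(-46 + 21\right) \right)}} = \frac{-9478 - 29895}{-4063 + 2 \left(17 - 67\right) \left(-46 + 21\right)} = - \frac{39373}{-4063 + 2 \left(\left(-50\right) \left(-25\right)\right)} = - \frac{39373}{-4063 + 2 \cdot 1250} = - \frac{39373}{-4063 + 2500} = - \frac{39373}{-1563} = \left(-39373\right) \left(- \frac{1}{1563}\right) = \frac{39373}{1563}$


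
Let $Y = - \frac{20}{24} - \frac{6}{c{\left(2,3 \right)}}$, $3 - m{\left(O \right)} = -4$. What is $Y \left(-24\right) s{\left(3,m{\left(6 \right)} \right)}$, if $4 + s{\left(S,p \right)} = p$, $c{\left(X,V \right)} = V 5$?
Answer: $\frac{444}{5} \approx 88.8$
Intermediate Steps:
$c{\left(X,V \right)} = 5 V$
$m{\left(O \right)} = 7$ ($m{\left(O \right)} = 3 - -4 = 3 + 4 = 7$)
$s{\left(S,p \right)} = -4 + p$
$Y = - \frac{37}{30}$ ($Y = - \frac{20}{24} - \frac{6}{5 \cdot 3} = \left(-20\right) \frac{1}{24} - \frac{6}{15} = - \frac{5}{6} - \frac{2}{5} = - \frac{37}{30} \approx -1.2333$)
$Y \left(-24\right) s{\left(3,m{\left(6 \right)} \right)} = \left(- \frac{37}{30}\right) \left(-24\right) \left(-4 + 7\right) = \frac{148}{5} \cdot 3 = \frac{444}{5}$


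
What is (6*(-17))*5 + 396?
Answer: -114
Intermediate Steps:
(6*(-17))*5 + 396 = -102*5 + 396 = -510 + 396 = -114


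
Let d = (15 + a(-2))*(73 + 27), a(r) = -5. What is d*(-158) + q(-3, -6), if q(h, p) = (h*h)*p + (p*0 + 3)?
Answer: -158051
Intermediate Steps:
d = 1000 (d = (15 - 5)*(73 + 27) = 10*100 = 1000)
q(h, p) = 3 + p*h**2 (q(h, p) = h**2*p + (0 + 3) = p*h**2 + 3 = 3 + p*h**2)
d*(-158) + q(-3, -6) = 1000*(-158) + (3 - 6*(-3)**2) = -158000 + (3 - 6*9) = -158000 + (3 - 54) = -158000 - 51 = -158051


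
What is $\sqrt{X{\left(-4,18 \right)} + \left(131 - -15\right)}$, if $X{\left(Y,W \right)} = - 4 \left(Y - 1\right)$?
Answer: $\sqrt{166} \approx 12.884$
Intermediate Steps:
$X{\left(Y,W \right)} = 4 - 4 Y$ ($X{\left(Y,W \right)} = - 4 \left(Y - 1\right) = - 4 \left(-1 + Y\right) = 4 - 4 Y$)
$\sqrt{X{\left(-4,18 \right)} + \left(131 - -15\right)} = \sqrt{\left(4 - -16\right) + \left(131 - -15\right)} = \sqrt{\left(4 + 16\right) + \left(131 + 15\right)} = \sqrt{20 + 146} = \sqrt{166}$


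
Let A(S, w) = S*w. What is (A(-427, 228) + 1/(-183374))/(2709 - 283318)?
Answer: 17852559145/51456394766 ≈ 0.34695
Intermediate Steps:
(A(-427, 228) + 1/(-183374))/(2709 - 283318) = (-427*228 + 1/(-183374))/(2709 - 283318) = (-97356 - 1/183374)/(-280609) = -17852559145/183374*(-1/280609) = 17852559145/51456394766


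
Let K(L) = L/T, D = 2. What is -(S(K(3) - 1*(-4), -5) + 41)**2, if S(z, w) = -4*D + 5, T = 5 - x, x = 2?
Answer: -1444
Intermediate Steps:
T = 3 (T = 5 - 1*2 = 5 - 2 = 3)
K(L) = L/3
S(z, w) = -3 (S(z, w) = -4*2 + 5 = -8 + 5 = -3)
-(S(K(3) - 1*(-4), -5) + 41)**2 = -(-3 + 41)**2 = -1*38**2 = -1*1444 = -1444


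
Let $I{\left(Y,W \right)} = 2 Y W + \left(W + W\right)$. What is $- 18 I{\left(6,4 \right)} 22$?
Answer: $-22176$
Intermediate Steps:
$I{\left(Y,W \right)} = 2 W + 2 W Y$ ($I{\left(Y,W \right)} = 2 W Y + 2 W = 2 W + 2 W Y$)
$- 18 I{\left(6,4 \right)} 22 = - 18 \cdot 2 \cdot 4 \left(1 + 6\right) 22 = - 18 \cdot 2 \cdot 4 \cdot 7 \cdot 22 = \left(-18\right) 56 \cdot 22 = \left(-1008\right) 22 = -22176$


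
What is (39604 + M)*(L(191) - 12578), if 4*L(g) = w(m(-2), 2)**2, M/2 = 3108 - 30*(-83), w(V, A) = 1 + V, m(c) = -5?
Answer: -638759200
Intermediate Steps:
M = 11196 (M = 2*(3108 - 30*(-83)) = 2*(3108 - 1*(-2490)) = 2*(3108 + 2490) = 2*5598 = 11196)
L(g) = 4 (L(g) = (1 - 5)**2/4 = (1/4)*(-4)**2 = (1/4)*16 = 4)
(39604 + M)*(L(191) - 12578) = (39604 + 11196)*(4 - 12578) = 50800*(-12574) = -638759200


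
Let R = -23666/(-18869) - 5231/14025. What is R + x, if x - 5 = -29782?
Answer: -7879884325414/264637725 ≈ -29776.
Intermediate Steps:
x = -29777 (x = 5 - 29782 = -29777)
R = 233211911/264637725 (R = -23666*(-1/18869) - 5231*1/14025 = 23666/18869 - 5231/14025 = 233211911/264637725 ≈ 0.88125)
R + x = 233211911/264637725 - 29777 = -7879884325414/264637725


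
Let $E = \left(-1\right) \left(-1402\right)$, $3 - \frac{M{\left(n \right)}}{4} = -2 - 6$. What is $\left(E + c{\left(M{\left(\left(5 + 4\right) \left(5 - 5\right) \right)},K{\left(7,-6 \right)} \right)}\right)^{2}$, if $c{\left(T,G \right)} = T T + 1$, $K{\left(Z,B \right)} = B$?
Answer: $11148921$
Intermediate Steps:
$M{\left(n \right)} = 44$ ($M{\left(n \right)} = 12 - 4 \left(-2 - 6\right) = 12 - -32 = 12 + 32 = 44$)
$c{\left(T,G \right)} = 1 + T^{2}$ ($c{\left(T,G \right)} = T^{2} + 1 = 1 + T^{2}$)
$E = 1402$
$\left(E + c{\left(M{\left(\left(5 + 4\right) \left(5 - 5\right) \right)},K{\left(7,-6 \right)} \right)}\right)^{2} = \left(1402 + \left(1 + 44^{2}\right)\right)^{2} = \left(1402 + \left(1 + 1936\right)\right)^{2} = \left(1402 + 1937\right)^{2} = 3339^{2} = 11148921$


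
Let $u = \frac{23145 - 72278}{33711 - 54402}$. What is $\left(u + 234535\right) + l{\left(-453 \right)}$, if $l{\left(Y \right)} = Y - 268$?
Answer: $\frac{4837894607}{20691} \approx 2.3382 \cdot 10^{5}$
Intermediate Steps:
$u = \frac{49133}{20691}$ ($u = - \frac{49133}{-20691} = \left(-49133\right) \left(- \frac{1}{20691}\right) = \frac{49133}{20691} \approx 2.3746$)
$l{\left(Y \right)} = -268 + Y$ ($l{\left(Y \right)} = Y - 268 = -268 + Y$)
$\left(u + 234535\right) + l{\left(-453 \right)} = \left(\frac{49133}{20691} + 234535\right) - 721 = \frac{4852812818}{20691} - 721 = \frac{4837894607}{20691}$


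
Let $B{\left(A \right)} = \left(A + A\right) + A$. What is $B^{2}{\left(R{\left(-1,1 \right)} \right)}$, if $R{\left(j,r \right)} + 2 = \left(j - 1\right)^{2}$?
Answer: $36$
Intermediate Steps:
$R{\left(j,r \right)} = -2 + \left(-1 + j\right)^{2}$ ($R{\left(j,r \right)} = -2 + \left(j - 1\right)^{2} = -2 + \left(-1 + j\right)^{2}$)
$B{\left(A \right)} = 3 A$ ($B{\left(A \right)} = 2 A + A = 3 A$)
$B^{2}{\left(R{\left(-1,1 \right)} \right)} = \left(3 \left(-2 + \left(-1 - 1\right)^{2}\right)\right)^{2} = \left(3 \left(-2 + \left(-2\right)^{2}\right)\right)^{2} = \left(3 \left(-2 + 4\right)\right)^{2} = \left(3 \cdot 2\right)^{2} = 6^{2} = 36$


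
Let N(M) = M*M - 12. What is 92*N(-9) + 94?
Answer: 6442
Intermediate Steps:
N(M) = -12 + M² (N(M) = M² - 12 = -12 + M²)
92*N(-9) + 94 = 92*(-12 + (-9)²) + 94 = 92*(-12 + 81) + 94 = 92*69 + 94 = 6348 + 94 = 6442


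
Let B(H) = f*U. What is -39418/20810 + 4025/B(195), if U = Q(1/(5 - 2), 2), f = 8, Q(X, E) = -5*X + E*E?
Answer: 17790953/83240 ≈ 213.73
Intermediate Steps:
Q(X, E) = E² - 5*X (Q(X, E) = -5*X + E² = E² - 5*X)
U = 7/3 (U = 2² - 5/(5 - 2) = 4 - 5/3 = 7/3 ≈ 2.3333)
B(H) = 56/3 (B(H) = 8*(7/3) = 56/3)
-39418/20810 + 4025/B(195) = -39418/20810 + 4025/(56/3) = -39418*1/20810 + 4025*(3/56) = -19709/10405 + 1725/8 = 17790953/83240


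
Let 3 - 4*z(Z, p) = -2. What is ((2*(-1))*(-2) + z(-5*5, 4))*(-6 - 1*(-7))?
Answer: 21/4 ≈ 5.2500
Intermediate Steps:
z(Z, p) = 5/4 (z(Z, p) = ¾ - ¼*(-2) = ¾ + ½ = 5/4)
((2*(-1))*(-2) + z(-5*5, 4))*(-6 - 1*(-7)) = ((2*(-1))*(-2) + 5/4)*(-6 - 1*(-7)) = (-2*(-2) + 5/4)*(-6 + 7) = (4 + 5/4)*1 = (21/4)*1 = 21/4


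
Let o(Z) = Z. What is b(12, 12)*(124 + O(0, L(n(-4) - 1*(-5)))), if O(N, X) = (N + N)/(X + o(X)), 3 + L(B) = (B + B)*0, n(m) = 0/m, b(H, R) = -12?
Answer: -1488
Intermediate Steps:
n(m) = 0
L(B) = -3 (L(B) = -3 + (B + B)*0 = -3 + (2*B)*0 = -3 + 0 = -3)
O(N, X) = N/X (O(N, X) = (N + N)/(X + X) = (2*N)/((2*X)) = (2*N)*(1/(2*X)) = N/X)
b(12, 12)*(124 + O(0, L(n(-4) - 1*(-5)))) = -12*(124 + 0/(-3)) = -12*(124 + 0*(-1/3)) = -12*(124 + 0) = -12*124 = -1488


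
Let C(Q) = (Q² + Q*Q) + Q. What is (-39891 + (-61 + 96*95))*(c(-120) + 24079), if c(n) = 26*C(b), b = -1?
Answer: -743205360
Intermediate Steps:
C(Q) = Q + 2*Q² (C(Q) = (Q² + Q²) + Q = 2*Q² + Q = Q + 2*Q²)
c(n) = 26 (c(n) = 26*(-(1 + 2*(-1))) = 26*(-(1 - 2)) = 26*(-1*(-1)) = 26*1 = 26)
(-39891 + (-61 + 96*95))*(c(-120) + 24079) = (-39891 + (-61 + 96*95))*(26 + 24079) = (-39891 + (-61 + 9120))*24105 = (-39891 + 9059)*24105 = -30832*24105 = -743205360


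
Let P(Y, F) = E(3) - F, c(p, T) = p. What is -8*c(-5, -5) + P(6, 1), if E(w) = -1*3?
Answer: 36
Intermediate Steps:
E(w) = -3
P(Y, F) = -3 - F
-8*c(-5, -5) + P(6, 1) = -8*(-5) + (-3 - 1*1) = 40 + (-3 - 1) = 40 - 4 = 36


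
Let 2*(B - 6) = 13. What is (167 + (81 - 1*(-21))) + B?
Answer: 563/2 ≈ 281.50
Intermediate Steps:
B = 25/2 (B = 6 + (1/2)*13 = 6 + 13/2 = 25/2 ≈ 12.500)
(167 + (81 - 1*(-21))) + B = (167 + (81 - 1*(-21))) + 25/2 = (167 + (81 + 21)) + 25/2 = (167 + 102) + 25/2 = 269 + 25/2 = 563/2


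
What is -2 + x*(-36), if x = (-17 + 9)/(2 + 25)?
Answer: 26/3 ≈ 8.6667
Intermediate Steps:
x = -8/27 ≈ -0.29630
-2 + x*(-36) = -2 - 8/27*(-36) = -2 + 32/3 = 26/3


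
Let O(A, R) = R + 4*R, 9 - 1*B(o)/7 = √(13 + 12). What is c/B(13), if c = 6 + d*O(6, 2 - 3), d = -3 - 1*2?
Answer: 31/28 ≈ 1.1071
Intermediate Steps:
B(o) = 28 (B(o) = 63 - 7*√(13 + 12) = 63 - 7*√25 = 63 - 7*5 = 63 - 35 = 28)
O(A, R) = 5*R
d = -5 (d = -3 - 2 = -5)
c = 31 (c = 6 - 25*(2 - 3) = 6 - 25*(-1) = 6 - 5*(-5) = 6 + 25 = 31)
c/B(13) = 31/28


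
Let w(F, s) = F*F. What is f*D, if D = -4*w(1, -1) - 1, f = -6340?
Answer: 31700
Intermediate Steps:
w(F, s) = F²
D = -5 (D = -4*1² - 1 = -4*1 - 1 = -4 - 1 = -5)
f*D = -6340*(-5) = 31700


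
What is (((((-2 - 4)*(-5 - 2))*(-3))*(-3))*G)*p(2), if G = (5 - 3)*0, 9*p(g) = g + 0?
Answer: 0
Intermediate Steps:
p(g) = g/9 (p(g) = (g + 0)/9 = g/9)
G = 0 (G = 2*0 = 0)
(((((-2 - 4)*(-5 - 2))*(-3))*(-3))*G)*p(2) = (((((-2 - 4)*(-5 - 2))*(-3))*(-3))*0)*((⅑)*2) = (((-6*(-7)*(-3))*(-3))*0)*(2/9) = (((42*(-3))*(-3))*0)*(2/9) = (-126*(-3)*0)*(2/9) = (378*0)*(2/9) = 0*(2/9) = 0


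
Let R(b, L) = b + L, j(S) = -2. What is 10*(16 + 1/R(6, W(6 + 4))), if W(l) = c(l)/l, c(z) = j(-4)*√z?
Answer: 14390/89 + 5*√10/89 ≈ 161.86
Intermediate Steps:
c(z) = -2*√z
W(l) = -2/√l (W(l) = (-2*√l)/l = -2/√l)
R(b, L) = L + b
10*(16 + 1/R(6, W(6 + 4))) = 10*(16 + 1/(-2/√(6 + 4) + 6)) = 10*(16 + 1/(-√10/5 + 6)) = 10*(16 + 1/(6 - √10/5)) = 160 + 10/(6 - √10/5)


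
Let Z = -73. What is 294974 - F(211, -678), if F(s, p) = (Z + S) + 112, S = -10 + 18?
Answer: 294927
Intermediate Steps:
S = 8
F(s, p) = 47 (F(s, p) = (-73 + 8) + 112 = -65 + 112 = 47)
294974 - F(211, -678) = 294974 - 1*47 = 294974 - 47 = 294927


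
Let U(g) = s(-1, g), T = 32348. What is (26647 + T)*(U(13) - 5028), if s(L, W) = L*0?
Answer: -296626860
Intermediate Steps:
s(L, W) = 0
U(g) = 0
(26647 + T)*(U(13) - 5028) = (26647 + 32348)*(0 - 5028) = 58995*(-5028) = -296626860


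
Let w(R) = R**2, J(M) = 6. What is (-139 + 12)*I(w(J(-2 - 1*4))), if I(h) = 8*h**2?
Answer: -1316736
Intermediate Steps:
(-139 + 12)*I(w(J(-2 - 1*4))) = (-139 + 12)*(8*(6**2)**2) = -1016*36**2 = -1016*1296 = -127*10368 = -1316736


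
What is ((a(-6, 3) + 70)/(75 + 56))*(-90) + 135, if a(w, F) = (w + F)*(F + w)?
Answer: 10575/131 ≈ 80.725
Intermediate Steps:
a(w, F) = (F + w)² (a(w, F) = (F + w)*(F + w) = (F + w)²)
((a(-6, 3) + 70)/(75 + 56))*(-90) + 135 = (((3 - 6)² + 70)/(75 + 56))*(-90) + 135 = (((-3)² + 70)/131)*(-90) + 135 = ((9 + 70)*(1/131))*(-90) + 135 = (79*(1/131))*(-90) + 135 = (79/131)*(-90) + 135 = -7110/131 + 135 = 10575/131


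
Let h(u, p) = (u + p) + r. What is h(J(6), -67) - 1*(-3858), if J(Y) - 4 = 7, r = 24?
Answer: 3826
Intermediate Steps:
J(Y) = 11 (J(Y) = 4 + 7 = 11)
h(u, p) = 24 + p + u (h(u, p) = (u + p) + 24 = (p + u) + 24 = 24 + p + u)
h(J(6), -67) - 1*(-3858) = (24 - 67 + 11) - 1*(-3858) = -32 + 3858 = 3826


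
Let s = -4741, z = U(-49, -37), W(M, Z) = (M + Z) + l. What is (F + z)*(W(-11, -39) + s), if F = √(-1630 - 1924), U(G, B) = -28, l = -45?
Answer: 135408 - 4836*I*√3554 ≈ 1.3541e+5 - 2.883e+5*I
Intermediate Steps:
W(M, Z) = -45 + M + Z (W(M, Z) = (M + Z) - 45 = -45 + M + Z)
F = I*√3554 (F = √(-3554) = I*√3554 ≈ 59.615*I)
z = -28
(F + z)*(W(-11, -39) + s) = (I*√3554 - 28)*((-45 - 11 - 39) - 4741) = (-28 + I*√3554)*(-95 - 4741) = (-28 + I*√3554)*(-4836) = 135408 - 4836*I*√3554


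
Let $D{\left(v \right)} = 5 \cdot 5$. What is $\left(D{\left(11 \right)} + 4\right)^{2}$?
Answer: $841$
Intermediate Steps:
$D{\left(v \right)} = 25$
$\left(D{\left(11 \right)} + 4\right)^{2} = \left(25 + 4\right)^{2} = 29^{2} = 841$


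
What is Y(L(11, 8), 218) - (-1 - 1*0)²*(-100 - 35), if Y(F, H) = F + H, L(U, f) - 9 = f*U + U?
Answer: 461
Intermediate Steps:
L(U, f) = 9 + U + U*f (L(U, f) = 9 + (f*U + U) = 9 + (U*f + U) = 9 + (U + U*f) = 9 + U + U*f)
Y(L(11, 8), 218) - (-1 - 1*0)²*(-100 - 35) = ((9 + 11 + 11*8) + 218) - (-1 - 1*0)²*(-100 - 35) = ((9 + 11 + 88) + 218) - (-1 + 0)²*(-135) = (108 + 218) - (-1)²*(-135) = 326 - (-135) = 326 - 1*(-135) = 326 + 135 = 461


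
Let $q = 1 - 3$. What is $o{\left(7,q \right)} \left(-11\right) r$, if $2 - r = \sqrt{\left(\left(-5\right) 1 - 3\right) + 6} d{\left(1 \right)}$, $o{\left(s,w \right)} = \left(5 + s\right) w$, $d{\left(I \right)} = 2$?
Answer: $528 - 528 i \sqrt{2} \approx 528.0 - 746.71 i$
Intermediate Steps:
$q = -2$
$o{\left(s,w \right)} = w \left(5 + s\right)$
$r = 2 - 2 i \sqrt{2}$ ($r = 2 - \sqrt{\left(\left(-5\right) 1 - 3\right) + 6} \cdot 2 = 2 - \sqrt{\left(-5 - 3\right) + 6} \cdot 2 = 2 - \sqrt{-8 + 6} \cdot 2 = 2 - \sqrt{-2} \cdot 2 = 2 - i \sqrt{2} \cdot 2 = 2 - 2 i \sqrt{2} \approx 2.0 - 2.8284 i$)
$o{\left(7,q \right)} \left(-11\right) r = - 2 \left(5 + 7\right) \left(-11\right) \left(2 - 2 i \sqrt{2}\right) = \left(-2\right) 12 \left(-11\right) \left(2 - 2 i \sqrt{2}\right) = \left(-24\right) \left(-11\right) \left(2 - 2 i \sqrt{2}\right) = 264 \left(2 - 2 i \sqrt{2}\right) = 528 - 528 i \sqrt{2}$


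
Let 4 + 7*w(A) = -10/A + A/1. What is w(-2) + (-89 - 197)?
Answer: -2003/7 ≈ -286.14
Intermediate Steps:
w(A) = -4/7 - 10/(7*A) + A/7 (w(A) = -4/7 + (-10/A + A/1)/7 = -4/7 + (-10/A + A*1)/7 = -4/7 + (-10/A + A)/7 = -4/7 + (A - 10/A)/7 = -4/7 + (-10/(7*A) + A/7) = -4/7 - 10/(7*A) + A/7)
w(-2) + (-89 - 197) = (1/7)*(-10 - 2*(-4 - 2))/(-2) + (-89 - 197) = (1/7)*(-1/2)*(-10 - 2*(-6)) - 286 = (1/7)*(-1/2)*(-10 + 12) - 286 = (1/7)*(-1/2)*2 - 286 = -1/7 - 286 = -2003/7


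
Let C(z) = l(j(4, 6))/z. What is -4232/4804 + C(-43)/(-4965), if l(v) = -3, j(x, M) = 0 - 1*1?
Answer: -75293771/85469165 ≈ -0.88095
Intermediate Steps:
j(x, M) = -1 (j(x, M) = 0 - 1 = -1)
C(z) = -3/z
-4232/4804 + C(-43)/(-4965) = -4232/4804 - 3/(-43)/(-4965) = -4232*1/4804 - 3*(-1/43)*(-1/4965) = -1058/1201 + (3/43)*(-1/4965) = -1058/1201 - 1/71165 = -75293771/85469165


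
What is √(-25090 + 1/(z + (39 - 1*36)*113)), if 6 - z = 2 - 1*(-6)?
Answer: 3*I*√316605097/337 ≈ 158.4*I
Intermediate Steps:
z = -2 (z = 6 - (2 - 1*(-6)) = 6 - (2 + 6) = 6 - 1*8 = 6 - 8 = -2)
√(-25090 + 1/(z + (39 - 1*36)*113)) = √(-25090 + 1/(-2 + (39 - 1*36)*113)) = √(-25090 + 1/(-2 + (39 - 36)*113)) = √(-25090 + 1/(-2 + 3*113)) = √(-25090 + 1/(-2 + 339)) = √(-25090 + 1/337) = √(-8455329/337) = 3*I*√316605097/337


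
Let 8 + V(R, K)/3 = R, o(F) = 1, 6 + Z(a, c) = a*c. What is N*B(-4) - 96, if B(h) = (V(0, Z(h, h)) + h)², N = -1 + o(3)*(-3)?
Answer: -3232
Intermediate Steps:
Z(a, c) = -6 + a*c
V(R, K) = -24 + 3*R
N = -4 (N = -1 + 1*(-3) = -1 - 3 = -4)
B(h) = (-24 + h)² (B(h) = ((-24 + 3*0) + h)² = ((-24 + 0) + h)² = (-24 + h)²)
N*B(-4) - 96 = -4*(-24 - 4)² - 96 = -4*(-28)² - 96 = -4*784 - 96 = -3136 - 96 = -3232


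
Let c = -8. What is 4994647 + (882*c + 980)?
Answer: 4988571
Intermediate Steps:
4994647 + (882*c + 980) = 4994647 + (882*(-8) + 980) = 4994647 + (-7056 + 980) = 4994647 - 6076 = 4988571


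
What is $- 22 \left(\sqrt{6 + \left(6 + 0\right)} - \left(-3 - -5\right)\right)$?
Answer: $44 - 44 \sqrt{3} \approx -32.21$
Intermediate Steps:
$- 22 \left(\sqrt{6 + \left(6 + 0\right)} - \left(-3 - -5\right)\right) = - 22 \left(\sqrt{6 + 6} - \left(-3 + 5\right)\right) = - 22 \left(\sqrt{12} - 2\right) = - 22 \left(2 \sqrt{3} - 2\right) = - 22 \left(-2 + 2 \sqrt{3}\right) = 44 - 44 \sqrt{3}$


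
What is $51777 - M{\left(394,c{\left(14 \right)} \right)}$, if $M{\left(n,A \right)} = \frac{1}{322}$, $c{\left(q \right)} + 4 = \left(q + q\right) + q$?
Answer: $\frac{16672193}{322} \approx 51777.0$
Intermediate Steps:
$c{\left(q \right)} = -4 + 3 q$ ($c{\left(q \right)} = -4 + \left(\left(q + q\right) + q\right) = -4 + \left(2 q + q\right) = -4 + 3 q$)
$M{\left(n,A \right)} = \frac{1}{322}$
$51777 - M{\left(394,c{\left(14 \right)} \right)} = 51777 - \frac{1}{322} = \frac{16672193}{322}$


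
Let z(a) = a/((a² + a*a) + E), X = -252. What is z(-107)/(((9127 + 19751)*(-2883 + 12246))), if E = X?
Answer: -107/6123132233244 ≈ -1.7475e-11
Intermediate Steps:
E = -252
z(a) = a/(-252 + 2*a²) (z(a) = a/((a² + a*a) - 252) = a/((a² + a²) - 252) = a/(2*a² - 252) = a/(-252 + 2*a²))
z(-107)/(((9127 + 19751)*(-2883 + 12246))) = ((½)*(-107)/(-126 + (-107)²))/(((9127 + 19751)*(-2883 + 12246))) = ((½)*(-107)/(-126 + 11449))/((28878*9363)) = ((½)*(-107)/11323)/270384714 = ((½)*(-107)*(1/11323))*(1/270384714) = -107/22646*1/270384714 = -107/6123132233244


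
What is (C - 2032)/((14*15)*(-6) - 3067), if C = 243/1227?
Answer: 831007/1769743 ≈ 0.46956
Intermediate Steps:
C = 81/409 (C = 243*(1/1227) = 81/409 ≈ 0.19804)
(C - 2032)/((14*15)*(-6) - 3067) = (81/409 - 2032)/((14*15)*(-6) - 3067) = -831007/(409*(210*(-6) - 3067)) = -831007/(409*(-1260 - 3067)) = -831007/409/(-4327) = -831007/409*(-1/4327) = 831007/1769743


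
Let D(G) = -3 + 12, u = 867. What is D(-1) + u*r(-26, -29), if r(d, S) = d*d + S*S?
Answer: 1315248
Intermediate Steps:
D(G) = 9
r(d, S) = S**2 + d**2 (r(d, S) = d**2 + S**2 = S**2 + d**2)
D(-1) + u*r(-26, -29) = 9 + 867*((-29)**2 + (-26)**2) = 9 + 867*(841 + 676) = 9 + 867*1517 = 9 + 1315239 = 1315248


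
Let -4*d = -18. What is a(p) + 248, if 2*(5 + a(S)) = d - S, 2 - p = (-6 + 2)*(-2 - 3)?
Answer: 1017/4 ≈ 254.25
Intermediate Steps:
d = 9/2 (d = -1/4*(-18) = 9/2 ≈ 4.5000)
p = -18 (p = 2 - (-6 + 2)*(-2 - 3) = 2 - (-4)*(-5) = 2 - 1*20 = 2 - 20 = -18)
a(S) = -11/4 - S/2 (a(S) = -5 + (9/2 - S)/2 = -5 + (9/4 - S/2) = -11/4 - S/2)
a(p) + 248 = (-11/4 - 1/2*(-18)) + 248 = (-11/4 + 9) + 248 = 25/4 + 248 = 1017/4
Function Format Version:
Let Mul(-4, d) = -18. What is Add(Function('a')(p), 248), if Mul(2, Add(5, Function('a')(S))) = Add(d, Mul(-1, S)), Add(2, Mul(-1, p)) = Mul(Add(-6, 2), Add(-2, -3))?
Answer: Rational(1017, 4) ≈ 254.25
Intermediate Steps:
d = Rational(9, 2) (d = Mul(Rational(-1, 4), -18) = Rational(9, 2) ≈ 4.5000)
p = -18 (p = Add(2, Mul(-1, Mul(Add(-6, 2), Add(-2, -3)))) = Add(2, Mul(-1, Mul(-4, -5))) = Add(2, Mul(-1, 20)) = Add(2, -20) = -18)
Function('a')(S) = Add(Rational(-11, 4), Mul(Rational(-1, 2), S)) (Function('a')(S) = Add(-5, Mul(Rational(1, 2), Add(Rational(9, 2), Mul(-1, S)))) = Add(-5, Add(Rational(9, 4), Mul(Rational(-1, 2), S))) = Add(Rational(-11, 4), Mul(Rational(-1, 2), S)))
Add(Function('a')(p), 248) = Add(Add(Rational(-11, 4), Mul(Rational(-1, 2), -18)), 248) = Add(Add(Rational(-11, 4), 9), 248) = Add(Rational(25, 4), 248) = Rational(1017, 4)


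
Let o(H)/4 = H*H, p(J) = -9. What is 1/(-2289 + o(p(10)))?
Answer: -1/1965 ≈ -0.00050891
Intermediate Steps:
o(H) = 4*H² (o(H) = 4*(H*H) = 4*H²)
1/(-2289 + o(p(10))) = 1/(-2289 + 4*(-9)²) = 1/(-2289 + 4*81) = 1/(-2289 + 324) = 1/(-1965) = -1/1965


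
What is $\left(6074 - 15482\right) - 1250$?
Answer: $-10658$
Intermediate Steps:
$\left(6074 - 15482\right) - 1250 = -9408 - 1250 = -10658$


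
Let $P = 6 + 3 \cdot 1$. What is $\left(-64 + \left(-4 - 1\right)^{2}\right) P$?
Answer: $-351$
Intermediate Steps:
$P = 9$ ($P = 6 + 3 = 9$)
$\left(-64 + \left(-4 - 1\right)^{2}\right) P = \left(-64 + \left(-4 - 1\right)^{2}\right) 9 = \left(-64 + \left(-5\right)^{2}\right) 9 = \left(-64 + 25\right) 9 = \left(-39\right) 9 = -351$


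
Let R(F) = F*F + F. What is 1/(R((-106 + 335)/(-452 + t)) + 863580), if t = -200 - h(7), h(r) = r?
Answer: 434281/375036287510 ≈ 1.1580e-6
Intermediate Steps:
t = -207 (t = -200 - 1*7 = -200 - 7 = -207)
R(F) = F + F² (R(F) = F² + F = F + F²)
1/(R((-106 + 335)/(-452 + t)) + 863580) = 1/(((-106 + 335)/(-452 - 207))*(1 + (-106 + 335)/(-452 - 207)) + 863580) = 1/((229/(-659))*(1 + 229/(-659)) + 863580) = 1/((229*(-1/659))*(1 + 229*(-1/659)) + 863580) = 1/(-229*(1 - 229/659)/659 + 863580) = 1/(-229/659*430/659 + 863580) = 1/(-98470/434281 + 863580) = 1/(375036287510/434281) = 434281/375036287510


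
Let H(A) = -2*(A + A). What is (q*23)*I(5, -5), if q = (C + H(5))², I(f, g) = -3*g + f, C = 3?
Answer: 132940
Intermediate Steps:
H(A) = -4*A
I(f, g) = f - 3*g
q = 289 (q = (3 - 4*5)² = (3 - 20)² = (-17)² = 289)
(q*23)*I(5, -5) = (289*23)*(5 - 3*(-5)) = 6647*(5 + 15) = 6647*20 = 132940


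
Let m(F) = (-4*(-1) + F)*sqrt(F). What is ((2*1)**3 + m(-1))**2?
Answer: 55 + 48*I ≈ 55.0 + 48.0*I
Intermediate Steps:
m(F) = sqrt(F)*(4 + F) (m(F) = (4 + F)*sqrt(F) = sqrt(F)*(4 + F))
((2*1)**3 + m(-1))**2 = ((2*1)**3 + sqrt(-1)*(4 - 1))**2 = (2**3 + I*3)**2 = (8 + 3*I)**2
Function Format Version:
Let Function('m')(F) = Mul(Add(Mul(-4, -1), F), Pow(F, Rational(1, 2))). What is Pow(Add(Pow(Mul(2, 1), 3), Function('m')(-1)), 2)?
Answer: Add(55, Mul(48, I)) ≈ Add(55.000, Mul(48.000, I))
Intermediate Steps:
Function('m')(F) = Mul(Pow(F, Rational(1, 2)), Add(4, F)) (Function('m')(F) = Mul(Add(4, F), Pow(F, Rational(1, 2))) = Mul(Pow(F, Rational(1, 2)), Add(4, F)))
Pow(Add(Pow(Mul(2, 1), 3), Function('m')(-1)), 2) = Pow(Add(Pow(Mul(2, 1), 3), Mul(Pow(-1, Rational(1, 2)), Add(4, -1))), 2) = Pow(Add(Pow(2, 3), Mul(I, 3)), 2) = Pow(Add(8, Mul(3, I)), 2)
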